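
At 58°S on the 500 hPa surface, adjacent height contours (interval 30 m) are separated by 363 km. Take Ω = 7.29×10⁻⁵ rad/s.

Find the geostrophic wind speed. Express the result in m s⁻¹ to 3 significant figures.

Coriolis parameter at 58°S:
f = 2Ω sin φ = 2 × 7.29×10⁻⁵ × sin 58° = 1.24×10⁻⁴ s⁻¹
Height gradient: |∂Z/∂n| = 30 m / 363000 m = 8.26×10⁻⁵
On a pressure surface, geostrophic balance gives V_g = (g/f)|∂Z/∂n|:
V_g = 9.81 × 8.26×10⁻⁵ / 1.24×10⁻⁴ = 6.56 m/s

6.56 m s⁻¹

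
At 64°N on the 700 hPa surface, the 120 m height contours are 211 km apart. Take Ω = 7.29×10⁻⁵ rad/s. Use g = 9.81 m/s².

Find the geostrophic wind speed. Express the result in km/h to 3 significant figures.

153 km/h

Coriolis parameter at 64°N:
f = 2Ω sin φ = 2 × 7.29×10⁻⁵ × sin 64° = 1.31×10⁻⁴ s⁻¹
Height gradient: |∂Z/∂n| = 120 m / 211000 m = 5.69×10⁻⁴
On a pressure surface, geostrophic balance gives V_g = (g/f)|∂Z/∂n|:
V_g = 9.81 × 5.69×10⁻⁴ / 1.31×10⁻⁴ = 42.6 m/s
Converting: 42.6 m/s × 3.6 = 153 km/h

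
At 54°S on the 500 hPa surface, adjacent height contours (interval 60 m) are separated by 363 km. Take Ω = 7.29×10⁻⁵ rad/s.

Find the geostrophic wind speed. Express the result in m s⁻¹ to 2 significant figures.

14 m s⁻¹

Coriolis parameter at 54°S:
f = 2Ω sin φ = 2 × 7.29×10⁻⁵ × sin 54° = 1.18×10⁻⁴ s⁻¹
Height gradient: |∂Z/∂n| = 60 m / 363000 m = 1.65×10⁻⁴
On a pressure surface, geostrophic balance gives V_g = (g/f)|∂Z/∂n|:
V_g = 9.81 × 1.65×10⁻⁴ / 1.18×10⁻⁴ = 13.7 m/s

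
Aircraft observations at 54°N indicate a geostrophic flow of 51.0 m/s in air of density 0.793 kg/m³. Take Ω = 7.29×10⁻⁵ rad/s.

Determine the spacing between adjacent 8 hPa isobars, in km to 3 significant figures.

168 km

Coriolis parameter at 54°N:
f = 2Ω sin φ = 2 × 7.29×10⁻⁵ × sin 54° = 1.18×10⁻⁴ s⁻¹
Geostrophic balance rearranged: |∂P/∂n| = f ρ V_g
|∂P/∂n| = 1.18×10⁻⁴ × 0.793 × 51.0 = 4.77×10⁻³ Pa/m
Isobar spacing: Δn = ΔP/|∂P/∂n| = 800 Pa / 4.77×10⁻³ Pa/m = 167699 m ≈ 168 km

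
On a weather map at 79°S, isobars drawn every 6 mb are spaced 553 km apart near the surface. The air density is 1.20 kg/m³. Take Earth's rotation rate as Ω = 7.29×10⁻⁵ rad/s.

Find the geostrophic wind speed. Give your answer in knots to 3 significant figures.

Coriolis parameter at 79°S:
f = 2Ω sin φ = 2 × 7.29×10⁻⁵ × sin 79° = 1.43×10⁻⁴ s⁻¹
Pressure gradient: |∂P/∂n| = 600 Pa / 553000 m = 1.08×10⁻³ Pa/m
Geostrophic balance (pressure-gradient force = Coriolis force):
V_g = (1/(fρ)) |∂P/∂n| = 1.08×10⁻³ / (1.43×10⁻⁴ × 1.20) = 6.32 m/s
Converting: 6.32 m/s × 1.944 = 12.3 knots

12.3 knots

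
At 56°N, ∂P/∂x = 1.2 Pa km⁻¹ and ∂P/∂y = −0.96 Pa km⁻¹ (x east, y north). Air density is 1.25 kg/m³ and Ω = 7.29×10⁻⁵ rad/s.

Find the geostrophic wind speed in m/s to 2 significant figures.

Coriolis parameter at 56°N:
f = 2Ω sin φ = 2 × 7.29×10⁻⁵ × sin 56° = 1.21×10⁻⁴ s⁻¹
Component geostrophic relations (x east, y north):
u_g = −(1/(fρ)) ∂P/∂y,  v_g = (1/(fρ)) ∂P/∂x
u_g = −(−0.96×10⁻³)/(1.21×10⁻⁴ × 1.25) = 6.35 m/s;  v_g = (1.2×10⁻³)/(1.21×10⁻⁴ × 1.25) = 7.94 m/s
|V_g| = √(u_g² + v_g²) = 10.2 m/s

10 m/s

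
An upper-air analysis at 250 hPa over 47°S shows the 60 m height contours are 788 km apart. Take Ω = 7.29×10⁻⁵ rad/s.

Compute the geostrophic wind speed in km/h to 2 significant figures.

25 km/h

Coriolis parameter at 47°S:
f = 2Ω sin φ = 2 × 7.29×10⁻⁵ × sin 47° = 1.07×10⁻⁴ s⁻¹
Height gradient: |∂Z/∂n| = 60 m / 788000 m = 7.61×10⁻⁵
On a pressure surface, geostrophic balance gives V_g = (g/f)|∂Z/∂n|:
V_g = 9.81 × 7.61×10⁻⁵ / 1.07×10⁻⁴ = 7.01 m/s
Converting: 7.01 m/s × 3.6 = 25 km/h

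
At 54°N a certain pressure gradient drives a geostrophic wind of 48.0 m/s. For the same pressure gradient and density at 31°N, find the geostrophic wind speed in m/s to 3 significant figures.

75.4 m/s

With the same pressure gradient and density, V_g ∝ 1/f ∝ 1/sin φ.
V₂ = V₁ · sin φ₁ / sin φ₂ = 48.0 × sin 54° / sin 31°
V₂ = 48.0 × 0.8090/0.5150 = 75.4 m/s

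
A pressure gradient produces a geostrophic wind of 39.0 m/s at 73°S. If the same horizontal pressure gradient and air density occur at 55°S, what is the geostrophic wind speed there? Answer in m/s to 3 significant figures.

45.5 m/s

With the same pressure gradient and density, V_g ∝ 1/f ∝ 1/sin φ.
V₂ = V₁ · sin φ₁ / sin φ₂ = 39.0 × sin 73° / sin 55°
V₂ = 39.0 × 0.9563/0.8192 = 45.5 m/s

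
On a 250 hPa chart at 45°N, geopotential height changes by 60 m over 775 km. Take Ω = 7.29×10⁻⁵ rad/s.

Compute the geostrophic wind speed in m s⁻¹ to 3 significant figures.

Coriolis parameter at 45°N:
f = 2Ω sin φ = 2 × 7.29×10⁻⁵ × sin 45° = 1.03×10⁻⁴ s⁻¹
Height gradient: |∂Z/∂n| = 60 m / 775000 m = 7.74×10⁻⁵
On a pressure surface, geostrophic balance gives V_g = (g/f)|∂Z/∂n|:
V_g = 9.81 × 7.74×10⁻⁵ / 1.03×10⁻⁴ = 7.37 m/s

7.37 m s⁻¹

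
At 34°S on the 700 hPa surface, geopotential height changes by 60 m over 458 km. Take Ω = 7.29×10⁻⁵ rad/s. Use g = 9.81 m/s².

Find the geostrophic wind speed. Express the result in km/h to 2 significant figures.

Coriolis parameter at 34°S:
f = 2Ω sin φ = 2 × 7.29×10⁻⁵ × sin 34° = 8.15×10⁻⁵ s⁻¹
Height gradient: |∂Z/∂n| = 60 m / 458000 m = 1.31×10⁻⁴
On a pressure surface, geostrophic balance gives V_g = (g/f)|∂Z/∂n|:
V_g = 9.81 × 1.31×10⁻⁴ / 8.15×10⁻⁵ = 15.8 m/s
Converting: 15.8 m/s × 3.6 = 57 km/h

57 km/h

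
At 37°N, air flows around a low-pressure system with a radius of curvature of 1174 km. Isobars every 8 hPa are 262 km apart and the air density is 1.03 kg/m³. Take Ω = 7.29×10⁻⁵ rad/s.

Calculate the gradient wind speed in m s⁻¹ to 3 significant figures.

26.8 m s⁻¹

Coriolis parameter at 37°N:
f = 2Ω sin φ = 2 × 7.29×10⁻⁵ × sin 37° = 8.77×10⁻⁵ s⁻¹
Pressure gradient: |∂P/∂n| = 800 Pa / 262000 m = 3.05×10⁻³ Pa/m
Geostrophic speed: V_g = |∂P/∂n|/(fρ) = 3.05×10⁻³/(8.77×10⁻⁵ × 1.03) = 33.8 m/s
Around a low, centrifugal force acts outward with Coriolis, so pressure-gradient force balances both:
(1/ρ)|∂P/∂n| = fV + V²/R  →  V² + fR·V − fR·V_g = 0
With fR = 8.77×10⁻⁵ × 1174×10³ m = 103 m/s:
V = [−fR + √((fR)² + 4 fR V_g)]/2 = [−103 + √(103² + 4×103×33.8)]/2 = 26.8 m/s
Subgeostrophic (V < V_g = 33.8 m/s), as expected around a low.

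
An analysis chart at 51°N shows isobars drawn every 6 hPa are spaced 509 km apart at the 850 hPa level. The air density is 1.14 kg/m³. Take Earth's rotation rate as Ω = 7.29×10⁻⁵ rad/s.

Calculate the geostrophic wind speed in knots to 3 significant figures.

Coriolis parameter at 51°N:
f = 2Ω sin φ = 2 × 7.29×10⁻⁵ × sin 51° = 1.13×10⁻⁴ s⁻¹
Pressure gradient: |∂P/∂n| = 600 Pa / 509000 m = 1.18×10⁻³ Pa/m
Geostrophic balance (pressure-gradient force = Coriolis force):
V_g = (1/(fρ)) |∂P/∂n| = 1.18×10⁻³ / (1.13×10⁻⁴ × 1.14) = 9.13 m/s
Converting: 9.13 m/s × 1.944 = 17.7 knots

17.7 knots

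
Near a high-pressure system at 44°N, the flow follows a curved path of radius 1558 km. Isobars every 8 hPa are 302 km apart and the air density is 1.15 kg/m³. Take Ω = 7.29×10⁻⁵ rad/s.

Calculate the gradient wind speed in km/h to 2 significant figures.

99 km/h

Coriolis parameter at 44°N:
f = 2Ω sin φ = 2 × 7.29×10⁻⁵ × sin 44° = 1.01×10⁻⁴ s⁻¹
Pressure gradient: |∂P/∂n| = 800 Pa / 302000 m = 2.65×10⁻³ Pa/m
Geostrophic speed: V_g = |∂P/∂n|/(fρ) = 2.65×10⁻³/(1.01×10⁻⁴ × 1.15) = 22.7 m/s
Around a high, pressure-gradient force acts outward with centrifugal, so Coriolis balances both:
fV = (1/ρ)|∂P/∂n| + V²/R  →  V² − fR·V + fR·V_g = 0
With fR = 1.01×10⁻⁴ × 1558×10³ m = 158 m/s:
V = [fR − √((fR)² − 4 fR V_g)]/2 = [158 − √(158² − 4×158×22.7)]/2 = 27.6 m/s
Supergeostrophic (V > V_g = 22.7 m/s), as expected around a high.
Converting: 27.6 m/s × 3.6 = 99 km/h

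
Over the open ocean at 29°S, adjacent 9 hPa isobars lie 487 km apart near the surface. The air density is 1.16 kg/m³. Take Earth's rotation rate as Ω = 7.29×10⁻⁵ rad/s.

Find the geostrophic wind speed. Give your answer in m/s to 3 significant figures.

Coriolis parameter at 29°S:
f = 2Ω sin φ = 2 × 7.29×10⁻⁵ × sin 29° = 7.07×10⁻⁵ s⁻¹
Pressure gradient: |∂P/∂n| = 900 Pa / 487000 m = 1.85×10⁻³ Pa/m
Geostrophic balance (pressure-gradient force = Coriolis force):
V_g = (1/(fρ)) |∂P/∂n| = 1.85×10⁻³ / (7.07×10⁻⁵ × 1.16) = 22.5 m/s

22.5 m/s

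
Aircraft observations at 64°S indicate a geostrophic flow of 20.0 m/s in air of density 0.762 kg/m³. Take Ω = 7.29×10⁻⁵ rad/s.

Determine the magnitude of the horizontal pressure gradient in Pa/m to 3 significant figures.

2.00×10⁻³ Pa/m

Coriolis parameter at 64°S:
f = 2Ω sin φ = 2 × 7.29×10⁻⁵ × sin 64° = 1.31×10⁻⁴ s⁻¹
Geostrophic balance rearranged: |∂P/∂n| = f ρ V_g
|∂P/∂n| = 1.31×10⁻⁴ × 0.762 × 20.0 = 2.00×10⁻³ Pa/m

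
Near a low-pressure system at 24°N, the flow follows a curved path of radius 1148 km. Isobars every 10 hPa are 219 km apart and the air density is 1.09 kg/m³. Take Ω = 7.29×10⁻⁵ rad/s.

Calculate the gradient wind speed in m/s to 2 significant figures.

Coriolis parameter at 24°N:
f = 2Ω sin φ = 2 × 7.29×10⁻⁵ × sin 24° = 5.93×10⁻⁵ s⁻¹
Pressure gradient: |∂P/∂n| = 1000 Pa / 219000 m = 4.57×10⁻³ Pa/m
Geostrophic speed: V_g = |∂P/∂n|/(fρ) = 4.57×10⁻³/(5.93×10⁻⁵ × 1.09) = 70.6 m/s
Around a low, centrifugal force acts outward with Coriolis, so pressure-gradient force balances both:
(1/ρ)|∂P/∂n| = fV + V²/R  →  V² + fR·V − fR·V_g = 0
With fR = 5.93×10⁻⁵ × 1148×10³ m = 68.1 m/s:
V = [−fR + √((fR)² + 4 fR V_g)]/2 = [−68.1 + √(68.1² + 4×68.1×70.6)]/2 = 43.2 m/s
Subgeostrophic (V < V_g = 70.6 m/s), as expected around a low.

43 m/s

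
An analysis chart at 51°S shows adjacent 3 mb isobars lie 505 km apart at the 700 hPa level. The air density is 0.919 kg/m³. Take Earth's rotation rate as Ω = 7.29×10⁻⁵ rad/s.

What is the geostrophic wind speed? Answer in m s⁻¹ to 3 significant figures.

Coriolis parameter at 51°S:
f = 2Ω sin φ = 2 × 7.29×10⁻⁵ × sin 51° = 1.13×10⁻⁴ s⁻¹
Pressure gradient: |∂P/∂n| = 300 Pa / 505000 m = 5.94×10⁻⁴ Pa/m
Geostrophic balance (pressure-gradient force = Coriolis force):
V_g = (1/(fρ)) |∂P/∂n| = 5.94×10⁻⁴ / (1.13×10⁻⁴ × 0.919) = 5.70 m/s

5.70 m s⁻¹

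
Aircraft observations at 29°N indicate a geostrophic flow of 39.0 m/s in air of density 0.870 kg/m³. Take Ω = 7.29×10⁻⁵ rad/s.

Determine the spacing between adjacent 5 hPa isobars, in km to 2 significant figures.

Coriolis parameter at 29°N:
f = 2Ω sin φ = 2 × 7.29×10⁻⁵ × sin 29° = 7.07×10⁻⁵ s⁻¹
Geostrophic balance rearranged: |∂P/∂n| = f ρ V_g
|∂P/∂n| = 7.07×10⁻⁵ × 0.870 × 39.0 = 2.40×10⁻³ Pa/m
Isobar spacing: Δn = ΔP/|∂P/∂n| = 500 Pa / 2.40×10⁻³ Pa/m = 208477 m ≈ 210 km

210 km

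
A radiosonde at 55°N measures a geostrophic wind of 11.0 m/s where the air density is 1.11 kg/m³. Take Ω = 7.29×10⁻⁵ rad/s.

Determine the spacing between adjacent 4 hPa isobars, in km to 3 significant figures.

274 km

Coriolis parameter at 55°N:
f = 2Ω sin φ = 2 × 7.29×10⁻⁵ × sin 55° = 1.19×10⁻⁴ s⁻¹
Geostrophic balance rearranged: |∂P/∂n| = f ρ V_g
|∂P/∂n| = 1.19×10⁻⁴ × 1.11 × 11.0 = 1.46×10⁻³ Pa/m
Isobar spacing: Δn = ΔP/|∂P/∂n| = 400 Pa / 1.46×10⁻³ Pa/m = 274298 m ≈ 274 km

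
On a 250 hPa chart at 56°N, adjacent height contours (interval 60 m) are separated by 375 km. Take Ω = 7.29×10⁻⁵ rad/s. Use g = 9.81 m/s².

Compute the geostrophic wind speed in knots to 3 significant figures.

Coriolis parameter at 56°N:
f = 2Ω sin φ = 2 × 7.29×10⁻⁵ × sin 56° = 1.21×10⁻⁴ s⁻¹
Height gradient: |∂Z/∂n| = 60 m / 375000 m = 1.60×10⁻⁴
On a pressure surface, geostrophic balance gives V_g = (g/f)|∂Z/∂n|:
V_g = 9.81 × 1.60×10⁻⁴ / 1.21×10⁻⁴ = 13.0 m/s
Converting: 13.0 m/s × 1.944 = 25.2 knots

25.2 knots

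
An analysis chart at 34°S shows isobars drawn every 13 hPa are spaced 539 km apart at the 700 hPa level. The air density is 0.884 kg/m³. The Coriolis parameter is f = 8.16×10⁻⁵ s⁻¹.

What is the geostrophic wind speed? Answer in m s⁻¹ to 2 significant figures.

33 m s⁻¹

Pressure gradient: |∂P/∂n| = 1300 Pa / 539000 m = 2.41×10⁻³ Pa/m
Geostrophic balance (pressure-gradient force = Coriolis force):
V_g = (1/(fρ)) |∂P/∂n| = 2.41×10⁻³ / (8.16×10⁻⁵ × 0.884) = 33.4 m/s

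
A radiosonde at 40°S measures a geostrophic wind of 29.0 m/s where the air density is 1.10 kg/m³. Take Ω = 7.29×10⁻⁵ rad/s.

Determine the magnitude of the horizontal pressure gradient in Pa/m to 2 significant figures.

3.0×10⁻³ Pa/m

Coriolis parameter at 40°S:
f = 2Ω sin φ = 2 × 7.29×10⁻⁵ × sin 40° = 9.37×10⁻⁵ s⁻¹
Geostrophic balance rearranged: |∂P/∂n| = f ρ V_g
|∂P/∂n| = 9.37×10⁻⁵ × 1.10 × 29.0 = 2.99×10⁻³ Pa/m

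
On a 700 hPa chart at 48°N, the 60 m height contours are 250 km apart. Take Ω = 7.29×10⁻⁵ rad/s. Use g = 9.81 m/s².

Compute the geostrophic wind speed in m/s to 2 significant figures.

Coriolis parameter at 48°N:
f = 2Ω sin φ = 2 × 7.29×10⁻⁵ × sin 48° = 1.08×10⁻⁴ s⁻¹
Height gradient: |∂Z/∂n| = 60 m / 250000 m = 2.40×10⁻⁴
On a pressure surface, geostrophic balance gives V_g = (g/f)|∂Z/∂n|:
V_g = 9.81 × 2.40×10⁻⁴ / 1.08×10⁻⁴ = 21.7 m/s

22 m/s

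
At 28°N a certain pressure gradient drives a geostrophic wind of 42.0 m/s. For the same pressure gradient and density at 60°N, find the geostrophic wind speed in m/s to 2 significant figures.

With the same pressure gradient and density, V_g ∝ 1/f ∝ 1/sin φ.
V₂ = V₁ · sin φ₁ / sin φ₂ = 42.0 × sin 28° / sin 60°
V₂ = 42.0 × 0.4695/0.8660 = 23 m/s

23 m/s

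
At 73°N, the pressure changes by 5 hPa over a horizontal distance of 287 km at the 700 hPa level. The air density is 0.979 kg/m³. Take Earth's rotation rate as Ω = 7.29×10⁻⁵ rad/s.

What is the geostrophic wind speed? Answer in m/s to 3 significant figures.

12.8 m/s

Coriolis parameter at 73°N:
f = 2Ω sin φ = 2 × 7.29×10⁻⁵ × sin 73° = 1.39×10⁻⁴ s⁻¹
Pressure gradient: |∂P/∂n| = 500 Pa / 287000 m = 1.74×10⁻³ Pa/m
Geostrophic balance (pressure-gradient force = Coriolis force):
V_g = (1/(fρ)) |∂P/∂n| = 1.74×10⁻³ / (1.39×10⁻⁴ × 0.979) = 12.8 m/s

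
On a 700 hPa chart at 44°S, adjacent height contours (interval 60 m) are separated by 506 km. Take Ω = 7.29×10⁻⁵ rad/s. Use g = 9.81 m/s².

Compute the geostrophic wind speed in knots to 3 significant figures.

Coriolis parameter at 44°S:
f = 2Ω sin φ = 2 × 7.29×10⁻⁵ × sin 44° = 1.01×10⁻⁴ s⁻¹
Height gradient: |∂Z/∂n| = 60 m / 506000 m = 1.19×10⁻⁴
On a pressure surface, geostrophic balance gives V_g = (g/f)|∂Z/∂n|:
V_g = 9.81 × 1.19×10⁻⁴ / 1.01×10⁻⁴ = 11.5 m/s
Converting: 11.5 m/s × 1.944 = 22.3 knots

22.3 knots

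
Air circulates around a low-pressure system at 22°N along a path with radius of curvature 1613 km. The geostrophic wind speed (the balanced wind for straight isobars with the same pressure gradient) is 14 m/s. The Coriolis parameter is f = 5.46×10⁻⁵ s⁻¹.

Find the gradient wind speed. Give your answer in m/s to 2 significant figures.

Around a low, centrifugal force acts outward with Coriolis, so pressure-gradient force balances both:
(1/ρ)|∂P/∂n| = fV + V²/R  →  V² + fR·V − fR·V_g = 0
With fR = 5.46×10⁻⁵ × 1613×10³ m = 88.1 m/s:
V = [−fR + √((fR)² + 4 fR V_g)]/2 = [−88.1 + √(88.1² + 4×88.1×14)]/2 = 12.3 m/s
Subgeostrophic (V < V_g = 14 m/s), as expected around a low.

12 m/s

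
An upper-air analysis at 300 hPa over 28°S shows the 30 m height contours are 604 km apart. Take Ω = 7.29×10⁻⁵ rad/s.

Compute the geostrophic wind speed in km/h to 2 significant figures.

Coriolis parameter at 28°S:
f = 2Ω sin φ = 2 × 7.29×10⁻⁵ × sin 28° = 6.84×10⁻⁵ s⁻¹
Height gradient: |∂Z/∂n| = 30 m / 604000 m = 4.97×10⁻⁵
On a pressure surface, geostrophic balance gives V_g = (g/f)|∂Z/∂n|:
V_g = 9.81 × 4.97×10⁻⁵ / 6.84×10⁻⁵ = 7.12 m/s
Converting: 7.12 m/s × 3.6 = 26 km/h

26 km/h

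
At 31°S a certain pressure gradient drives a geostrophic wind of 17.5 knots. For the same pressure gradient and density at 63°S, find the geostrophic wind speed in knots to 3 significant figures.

10.1 knots

With the same pressure gradient and density, V_g ∝ 1/f ∝ 1/sin φ.
V₂ = V₁ · sin φ₁ / sin φ₂ = 17.5 × sin 31° / sin 63°
V₂ = 17.5 × 0.5150/0.8910 = 10.1 knots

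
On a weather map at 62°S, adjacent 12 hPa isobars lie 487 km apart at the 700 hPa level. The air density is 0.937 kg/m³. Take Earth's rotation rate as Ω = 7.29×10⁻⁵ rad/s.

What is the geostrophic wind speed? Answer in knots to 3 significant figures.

Coriolis parameter at 62°S:
f = 2Ω sin φ = 2 × 7.29×10⁻⁵ × sin 62° = 1.29×10⁻⁴ s⁻¹
Pressure gradient: |∂P/∂n| = 1200 Pa / 487000 m = 2.46×10⁻³ Pa/m
Geostrophic balance (pressure-gradient force = Coriolis force):
V_g = (1/(fρ)) |∂P/∂n| = 2.46×10⁻³ / (1.29×10⁻⁴ × 0.937) = 20.4 m/s
Converting: 20.4 m/s × 1.944 = 39.7 knots

39.7 knots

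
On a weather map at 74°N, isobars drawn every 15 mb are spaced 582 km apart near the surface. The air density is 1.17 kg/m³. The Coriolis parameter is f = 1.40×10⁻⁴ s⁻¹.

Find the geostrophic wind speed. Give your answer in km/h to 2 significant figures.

Pressure gradient: |∂P/∂n| = 1500 Pa / 582000 m = 2.58×10⁻³ Pa/m
Geostrophic balance (pressure-gradient force = Coriolis force):
V_g = (1/(fρ)) |∂P/∂n| = 2.58×10⁻³ / (1.40×10⁻⁴ × 1.17) = 15.7 m/s
Converting: 15.7 m/s × 3.6 = 57 km/h

57 km/h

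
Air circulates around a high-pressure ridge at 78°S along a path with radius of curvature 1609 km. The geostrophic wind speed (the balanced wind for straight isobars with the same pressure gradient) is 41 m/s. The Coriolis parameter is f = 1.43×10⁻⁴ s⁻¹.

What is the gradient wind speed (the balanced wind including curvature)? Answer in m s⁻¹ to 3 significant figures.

Around a high, pressure-gradient force acts outward with centrifugal, so Coriolis balances both:
fV = (1/ρ)|∂P/∂n| + V²/R  →  V² − fR·V + fR·V_g = 0
With fR = 1.43×10⁻⁴ × 1609×10³ m = 230 m/s:
V = [fR − √((fR)² − 4 fR V_g)]/2 = [230 − √(230² − 4×230×41)]/2 = 53.4 m/s
Supergeostrophic (V > V_g = 41 m/s), as expected around a high.

53.4 m s⁻¹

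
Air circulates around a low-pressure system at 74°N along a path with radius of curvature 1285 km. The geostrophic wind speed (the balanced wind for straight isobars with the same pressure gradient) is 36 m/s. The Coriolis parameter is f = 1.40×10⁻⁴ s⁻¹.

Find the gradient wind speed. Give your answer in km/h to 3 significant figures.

111 km/h

Around a low, centrifugal force acts outward with Coriolis, so pressure-gradient force balances both:
(1/ρ)|∂P/∂n| = fV + V²/R  →  V² + fR·V − fR·V_g = 0
With fR = 1.40×10⁻⁴ × 1285×10³ m = 180 m/s:
V = [−fR + √((fR)² + 4 fR V_g)]/2 = [−180 + √(180² + 4×180×36)]/2 = 30.7 m/s
Subgeostrophic (V < V_g = 36 m/s), as expected around a low.
Converting: 30.7 m/s × 3.6 = 111 km/h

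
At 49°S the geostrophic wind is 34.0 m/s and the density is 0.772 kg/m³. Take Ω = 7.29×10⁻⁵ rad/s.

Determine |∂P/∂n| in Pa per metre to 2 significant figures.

Coriolis parameter at 49°S:
f = 2Ω sin φ = 2 × 7.29×10⁻⁵ × sin 49° = 1.10×10⁻⁴ s⁻¹
Geostrophic balance rearranged: |∂P/∂n| = f ρ V_g
|∂P/∂n| = 1.10×10⁻⁴ × 0.772 × 34.0 = 2.89×10⁻³ Pa/m

2.9×10⁻³ Pa/m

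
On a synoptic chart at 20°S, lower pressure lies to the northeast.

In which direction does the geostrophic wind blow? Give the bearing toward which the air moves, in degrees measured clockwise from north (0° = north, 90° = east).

The pressure-gradient force points toward the northeast (bearing 045°).
Geostrophic balance: in the Southern Hemisphere the Coriolis force deflects motion to the left, so the geostrophic wind blows 90° to the left of the pressure-gradient force (low pressure on the right).
Rotating 045° by 90° counterclockwise gives 315° — the wind blows toward the northwest.

315°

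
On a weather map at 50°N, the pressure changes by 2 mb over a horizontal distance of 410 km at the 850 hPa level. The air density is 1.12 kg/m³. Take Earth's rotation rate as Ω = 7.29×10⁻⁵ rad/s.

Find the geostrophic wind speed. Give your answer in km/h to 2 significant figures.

Coriolis parameter at 50°N:
f = 2Ω sin φ = 2 × 7.29×10⁻⁵ × sin 50° = 1.12×10⁻⁴ s⁻¹
Pressure gradient: |∂P/∂n| = 200 Pa / 410000 m = 4.88×10⁻⁴ Pa/m
Geostrophic balance (pressure-gradient force = Coriolis force):
V_g = (1/(fρ)) |∂P/∂n| = 4.88×10⁻⁴ / (1.12×10⁻⁴ × 1.12) = 3.90 m/s
Converting: 3.90 m/s × 3.6 = 14 km/h

14 km/h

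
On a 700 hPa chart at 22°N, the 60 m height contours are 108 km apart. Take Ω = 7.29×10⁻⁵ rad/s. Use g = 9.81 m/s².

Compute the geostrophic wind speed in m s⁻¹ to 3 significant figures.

Coriolis parameter at 22°N:
f = 2Ω sin φ = 2 × 7.29×10⁻⁵ × sin 22° = 5.46×10⁻⁵ s⁻¹
Height gradient: |∂Z/∂n| = 60 m / 108000 m = 5.56×10⁻⁴
On a pressure surface, geostrophic balance gives V_g = (g/f)|∂Z/∂n|:
V_g = 9.81 × 5.56×10⁻⁴ / 5.46×10⁻⁵ = 99.8 m/s

99.8 m s⁻¹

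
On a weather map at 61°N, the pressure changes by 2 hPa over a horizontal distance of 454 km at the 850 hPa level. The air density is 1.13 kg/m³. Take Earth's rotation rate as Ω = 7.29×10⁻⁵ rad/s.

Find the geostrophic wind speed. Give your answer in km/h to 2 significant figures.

Coriolis parameter at 61°N:
f = 2Ω sin φ = 2 × 7.29×10⁻⁵ × sin 61° = 1.28×10⁻⁴ s⁻¹
Pressure gradient: |∂P/∂n| = 200 Pa / 454000 m = 4.41×10⁻⁴ Pa/m
Geostrophic balance (pressure-gradient force = Coriolis force):
V_g = (1/(fρ)) |∂P/∂n| = 4.41×10⁻⁴ / (1.28×10⁻⁴ × 1.13) = 3.06 m/s
Converting: 3.06 m/s × 3.6 = 11 km/h

11 km/h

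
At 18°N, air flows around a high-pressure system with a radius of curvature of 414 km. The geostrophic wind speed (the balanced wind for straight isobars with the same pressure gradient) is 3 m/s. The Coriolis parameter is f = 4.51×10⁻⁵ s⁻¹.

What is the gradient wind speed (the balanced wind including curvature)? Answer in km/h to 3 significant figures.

Around a high, pressure-gradient force acts outward with centrifugal, so Coriolis balances both:
fV = (1/ρ)|∂P/∂n| + V²/R  →  V² − fR·V + fR·V_g = 0
With fR = 4.51×10⁻⁵ × 414×10³ m = 18.7 m/s:
V = [fR − √((fR)² − 4 fR V_g)]/2 = [18.7 − √(18.7² − 4×18.7×3)]/2 = 3.76 m/s
Supergeostrophic (V > V_g = 3 m/s), as expected around a high.
Converting: 3.76 m/s × 3.6 = 13.5 km/h

13.5 km/h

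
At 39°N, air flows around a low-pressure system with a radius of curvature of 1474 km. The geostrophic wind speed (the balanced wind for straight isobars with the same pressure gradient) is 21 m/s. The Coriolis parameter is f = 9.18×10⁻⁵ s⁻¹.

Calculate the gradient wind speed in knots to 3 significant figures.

Around a low, centrifugal force acts outward with Coriolis, so pressure-gradient force balances both:
(1/ρ)|∂P/∂n| = fV + V²/R  →  V² + fR·V − fR·V_g = 0
With fR = 9.18×10⁻⁵ × 1474×10³ m = 135 m/s:
V = [−fR + √((fR)² + 4 fR V_g)]/2 = [−135 + √(135² + 4×135×21)]/2 = 18.5 m/s
Subgeostrophic (V < V_g = 21 m/s), as expected around a low.
Converting: 18.5 m/s × 1.944 = 35.9 knots

35.9 knots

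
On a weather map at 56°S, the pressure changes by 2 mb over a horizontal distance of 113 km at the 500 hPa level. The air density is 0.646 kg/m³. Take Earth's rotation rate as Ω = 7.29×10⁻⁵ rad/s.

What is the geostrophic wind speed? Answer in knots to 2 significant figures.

44 knots

Coriolis parameter at 56°S:
f = 2Ω sin φ = 2 × 7.29×10⁻⁵ × sin 56° = 1.21×10⁻⁴ s⁻¹
Pressure gradient: |∂P/∂n| = 200 Pa / 113000 m = 1.77×10⁻³ Pa/m
Geostrophic balance (pressure-gradient force = Coriolis force):
V_g = (1/(fρ)) |∂P/∂n| = 1.77×10⁻³ / (1.21×10⁻⁴ × 0.646) = 22.7 m/s
Converting: 22.7 m/s × 1.944 = 44 knots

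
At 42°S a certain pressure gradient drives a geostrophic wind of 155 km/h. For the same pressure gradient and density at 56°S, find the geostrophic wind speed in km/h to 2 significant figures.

130 km/h

With the same pressure gradient and density, V_g ∝ 1/f ∝ 1/sin φ.
V₂ = V₁ · sin φ₁ / sin φ₂ = 155 × sin 42° / sin 56°
V₂ = 155 × 0.6691/0.8290 = 130 km/h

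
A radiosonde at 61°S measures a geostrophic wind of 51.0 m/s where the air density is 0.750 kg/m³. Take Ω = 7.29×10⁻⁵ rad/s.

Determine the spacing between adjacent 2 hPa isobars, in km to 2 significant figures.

41 km

Coriolis parameter at 61°S:
f = 2Ω sin φ = 2 × 7.29×10⁻⁵ × sin 61° = 1.28×10⁻⁴ s⁻¹
Geostrophic balance rearranged: |∂P/∂n| = f ρ V_g
|∂P/∂n| = 1.28×10⁻⁴ × 0.750 × 51.0 = 4.88×10⁻³ Pa/m
Isobar spacing: Δn = ΔP/|∂P/∂n| = 200 Pa / 4.88×10⁻³ Pa/m = 41004 m ≈ 41 km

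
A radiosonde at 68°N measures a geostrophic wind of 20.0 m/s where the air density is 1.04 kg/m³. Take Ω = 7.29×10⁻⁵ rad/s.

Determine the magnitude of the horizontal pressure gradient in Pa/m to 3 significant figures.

2.81×10⁻³ Pa/m

Coriolis parameter at 68°N:
f = 2Ω sin φ = 2 × 7.29×10⁻⁵ × sin 68° = 1.35×10⁻⁴ s⁻¹
Geostrophic balance rearranged: |∂P/∂n| = f ρ V_g
|∂P/∂n| = 1.35×10⁻⁴ × 1.04 × 20.0 = 2.81×10⁻³ Pa/m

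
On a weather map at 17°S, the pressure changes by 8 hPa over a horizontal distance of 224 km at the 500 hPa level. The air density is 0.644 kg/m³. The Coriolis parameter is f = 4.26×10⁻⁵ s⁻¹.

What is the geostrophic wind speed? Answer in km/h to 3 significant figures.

Pressure gradient: |∂P/∂n| = 800 Pa / 224000 m = 3.57×10⁻³ Pa/m
Geostrophic balance (pressure-gradient force = Coriolis force):
V_g = (1/(fρ)) |∂P/∂n| = 3.57×10⁻³ / (4.26×10⁻⁵ × 0.644) = 130 m/s
Converting: 130 m/s × 3.6 = 469 km/h

469 km/h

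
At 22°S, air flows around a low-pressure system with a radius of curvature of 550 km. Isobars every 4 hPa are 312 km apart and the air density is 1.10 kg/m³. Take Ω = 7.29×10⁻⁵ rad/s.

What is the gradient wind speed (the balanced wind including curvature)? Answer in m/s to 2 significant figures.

14 m/s

Coriolis parameter at 22°S:
f = 2Ω sin φ = 2 × 7.29×10⁻⁵ × sin 22° = 5.46×10⁻⁵ s⁻¹
Pressure gradient: |∂P/∂n| = 400 Pa / 312000 m = 1.28×10⁻³ Pa/m
Geostrophic speed: V_g = |∂P/∂n|/(fρ) = 1.28×10⁻³/(5.46×10⁻⁵ × 1.10) = 21.3 m/s
Around a low, centrifugal force acts outward with Coriolis, so pressure-gradient force balances both:
(1/ρ)|∂P/∂n| = fV + V²/R  →  V² + fR·V − fR·V_g = 0
With fR = 5.46×10⁻⁵ × 550×10³ m = 30.0 m/s:
V = [−fR + √((fR)² + 4 fR V_g)]/2 = [−30.0 + √(30.0² + 4×30.0×21.3)]/2 = 14.4 m/s
Subgeostrophic (V < V_g = 21.3 m/s), as expected around a low.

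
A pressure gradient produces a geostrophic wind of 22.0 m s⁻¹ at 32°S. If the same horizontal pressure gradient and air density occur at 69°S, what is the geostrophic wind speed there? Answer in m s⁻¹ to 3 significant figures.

With the same pressure gradient and density, V_g ∝ 1/f ∝ 1/sin φ.
V₂ = V₁ · sin φ₁ / sin φ₂ = 22.0 × sin 32° / sin 69°
V₂ = 22.0 × 0.5299/0.9336 = 12.5 m s⁻¹

12.5 m s⁻¹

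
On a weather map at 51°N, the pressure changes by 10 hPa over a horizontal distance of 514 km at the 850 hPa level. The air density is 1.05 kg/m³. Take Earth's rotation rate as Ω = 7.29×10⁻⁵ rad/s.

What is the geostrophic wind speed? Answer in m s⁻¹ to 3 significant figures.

Coriolis parameter at 51°N:
f = 2Ω sin φ = 2 × 7.29×10⁻⁵ × sin 51° = 1.13×10⁻⁴ s⁻¹
Pressure gradient: |∂P/∂n| = 1000 Pa / 514000 m = 1.95×10⁻³ Pa/m
Geostrophic balance (pressure-gradient force = Coriolis force):
V_g = (1/(fρ)) |∂P/∂n| = 1.95×10⁻³ / (1.13×10⁻⁴ × 1.05) = 16.4 m/s

16.4 m s⁻¹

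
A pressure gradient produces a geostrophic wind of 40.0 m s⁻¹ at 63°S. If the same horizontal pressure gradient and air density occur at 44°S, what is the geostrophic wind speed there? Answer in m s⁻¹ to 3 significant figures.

With the same pressure gradient and density, V_g ∝ 1/f ∝ 1/sin φ.
V₂ = V₁ · sin φ₁ / sin φ₂ = 40.0 × sin 63° / sin 44°
V₂ = 40.0 × 0.8910/0.6947 = 51.3 m s⁻¹

51.3 m s⁻¹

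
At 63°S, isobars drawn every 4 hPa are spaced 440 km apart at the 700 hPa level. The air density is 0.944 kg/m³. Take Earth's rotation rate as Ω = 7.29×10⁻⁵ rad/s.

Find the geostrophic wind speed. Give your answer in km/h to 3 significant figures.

26.7 km/h

Coriolis parameter at 63°S:
f = 2Ω sin φ = 2 × 7.29×10⁻⁵ × sin 63° = 1.30×10⁻⁴ s⁻¹
Pressure gradient: |∂P/∂n| = 400 Pa / 440000 m = 9.09×10⁻⁴ Pa/m
Geostrophic balance (pressure-gradient force = Coriolis force):
V_g = (1/(fρ)) |∂P/∂n| = 9.09×10⁻⁴ / (1.30×10⁻⁴ × 0.944) = 7.41 m/s
Converting: 7.41 m/s × 3.6 = 26.7 km/h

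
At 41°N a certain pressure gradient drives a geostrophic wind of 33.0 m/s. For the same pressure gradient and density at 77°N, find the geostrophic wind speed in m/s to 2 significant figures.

With the same pressure gradient and density, V_g ∝ 1/f ∝ 1/sin φ.
V₂ = V₁ · sin φ₁ / sin φ₂ = 33.0 × sin 41° / sin 77°
V₂ = 33.0 × 0.6561/0.9744 = 22 m/s

22 m/s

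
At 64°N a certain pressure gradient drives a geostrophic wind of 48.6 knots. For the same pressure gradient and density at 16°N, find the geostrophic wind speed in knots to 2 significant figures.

With the same pressure gradient and density, V_g ∝ 1/f ∝ 1/sin φ.
V₂ = V₁ · sin φ₁ / sin φ₂ = 48.6 × sin 64° / sin 16°
V₂ = 48.6 × 0.8988/0.2756 = 160 knots

160 knots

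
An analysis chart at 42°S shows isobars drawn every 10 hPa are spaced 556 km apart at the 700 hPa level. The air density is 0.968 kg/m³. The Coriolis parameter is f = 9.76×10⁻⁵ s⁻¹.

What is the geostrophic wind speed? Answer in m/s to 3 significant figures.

19.0 m/s

Pressure gradient: |∂P/∂n| = 1000 Pa / 556000 m = 1.80×10⁻³ Pa/m
Geostrophic balance (pressure-gradient force = Coriolis force):
V_g = (1/(fρ)) |∂P/∂n| = 1.80×10⁻³ / (9.76×10⁻⁵ × 0.968) = 19.0 m/s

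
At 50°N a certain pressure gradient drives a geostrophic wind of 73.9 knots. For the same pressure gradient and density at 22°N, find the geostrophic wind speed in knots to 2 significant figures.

150 knots

With the same pressure gradient and density, V_g ∝ 1/f ∝ 1/sin φ.
V₂ = V₁ · sin φ₁ / sin φ₂ = 73.9 × sin 50° / sin 22°
V₂ = 73.9 × 0.7660/0.3746 = 150 knots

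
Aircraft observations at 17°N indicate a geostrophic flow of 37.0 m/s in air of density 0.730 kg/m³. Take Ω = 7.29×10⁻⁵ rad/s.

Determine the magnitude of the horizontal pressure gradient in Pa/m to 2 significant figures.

1.2×10⁻³ Pa/m

Coriolis parameter at 17°N:
f = 2Ω sin φ = 2 × 7.29×10⁻⁵ × sin 17° = 4.26×10⁻⁵ s⁻¹
Geostrophic balance rearranged: |∂P/∂n| = f ρ V_g
|∂P/∂n| = 4.26×10⁻⁵ × 0.730 × 37.0 = 1.15×10⁻³ Pa/m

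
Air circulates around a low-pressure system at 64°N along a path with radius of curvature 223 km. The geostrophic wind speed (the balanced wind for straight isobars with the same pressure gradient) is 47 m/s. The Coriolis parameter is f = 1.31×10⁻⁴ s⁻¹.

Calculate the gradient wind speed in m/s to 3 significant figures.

25.2 m/s

Around a low, centrifugal force acts outward with Coriolis, so pressure-gradient force balances both:
(1/ρ)|∂P/∂n| = fV + V²/R  →  V² + fR·V − fR·V_g = 0
With fR = 1.31×10⁻⁴ × 223×10³ m = 29.2 m/s:
V = [−fR + √((fR)² + 4 fR V_g)]/2 = [−29.2 + √(29.2² + 4×29.2×47)]/2 = 25.2 m/s
Subgeostrophic (V < V_g = 47 m/s), as expected around a low.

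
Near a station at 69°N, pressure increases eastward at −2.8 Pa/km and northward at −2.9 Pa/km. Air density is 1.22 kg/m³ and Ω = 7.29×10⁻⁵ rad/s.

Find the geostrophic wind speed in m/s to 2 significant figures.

24 m/s

Coriolis parameter at 69°N:
f = 2Ω sin φ = 2 × 7.29×10⁻⁵ × sin 69° = 1.36×10⁻⁴ s⁻¹
Component geostrophic relations (x east, y north):
u_g = −(1/(fρ)) ∂P/∂y,  v_g = (1/(fρ)) ∂P/∂x
u_g = −(−2.9×10⁻³)/(1.36×10⁻⁴ × 1.22) = 17.5 m/s;  v_g = (−2.8×10⁻³)/(1.36×10⁻⁴ × 1.22) = −16.9 m/s
|V_g| = √(u_g² + v_g²) = 24.3 m/s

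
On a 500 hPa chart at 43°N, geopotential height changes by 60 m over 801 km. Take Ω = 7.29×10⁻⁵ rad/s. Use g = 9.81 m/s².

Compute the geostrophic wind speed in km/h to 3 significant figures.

26.6 km/h

Coriolis parameter at 43°N:
f = 2Ω sin φ = 2 × 7.29×10⁻⁵ × sin 43° = 9.94×10⁻⁵ s⁻¹
Height gradient: |∂Z/∂n| = 60 m / 801000 m = 7.49×10⁻⁵
On a pressure surface, geostrophic balance gives V_g = (g/f)|∂Z/∂n|:
V_g = 9.81 × 7.49×10⁻⁵ / 9.94×10⁻⁵ = 7.39 m/s
Converting: 7.39 m/s × 3.6 = 26.6 km/h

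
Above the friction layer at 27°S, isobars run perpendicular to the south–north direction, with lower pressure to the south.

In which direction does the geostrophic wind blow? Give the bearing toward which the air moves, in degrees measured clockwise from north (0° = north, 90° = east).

The pressure-gradient force points toward the south (bearing 180°).
Geostrophic balance: in the Southern Hemisphere the Coriolis force deflects motion to the left, so the geostrophic wind blows 90° to the left of the pressure-gradient force (low pressure on the right).
Rotating 180° by 90° counterclockwise gives 090° — the wind blows toward the east.

090°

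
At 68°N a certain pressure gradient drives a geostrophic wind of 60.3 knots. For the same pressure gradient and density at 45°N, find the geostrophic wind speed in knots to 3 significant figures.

With the same pressure gradient and density, V_g ∝ 1/f ∝ 1/sin φ.
V₂ = V₁ · sin φ₁ / sin φ₂ = 60.3 × sin 68° / sin 45°
V₂ = 60.3 × 0.9272/0.7071 = 79.1 knots

79.1 knots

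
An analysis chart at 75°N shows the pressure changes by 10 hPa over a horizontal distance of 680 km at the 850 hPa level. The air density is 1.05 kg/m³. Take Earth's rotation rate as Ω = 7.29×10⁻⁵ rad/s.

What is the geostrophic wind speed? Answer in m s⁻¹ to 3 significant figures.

9.94 m s⁻¹

Coriolis parameter at 75°N:
f = 2Ω sin φ = 2 × 7.29×10⁻⁵ × sin 75° = 1.41×10⁻⁴ s⁻¹
Pressure gradient: |∂P/∂n| = 1000 Pa / 680000 m = 1.47×10⁻³ Pa/m
Geostrophic balance (pressure-gradient force = Coriolis force):
V_g = (1/(fρ)) |∂P/∂n| = 1.47×10⁻³ / (1.41×10⁻⁴ × 1.05) = 9.94 m/s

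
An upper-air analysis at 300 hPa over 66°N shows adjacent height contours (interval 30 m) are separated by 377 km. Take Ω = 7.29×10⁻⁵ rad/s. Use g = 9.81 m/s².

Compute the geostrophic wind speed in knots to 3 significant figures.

11.4 knots

Coriolis parameter at 66°N:
f = 2Ω sin φ = 2 × 7.29×10⁻⁵ × sin 66° = 1.33×10⁻⁴ s⁻¹
Height gradient: |∂Z/∂n| = 30 m / 377000 m = 7.96×10⁻⁵
On a pressure surface, geostrophic balance gives V_g = (g/f)|∂Z/∂n|:
V_g = 9.81 × 7.96×10⁻⁵ / 1.33×10⁻⁴ = 5.86 m/s
Converting: 5.86 m/s × 1.944 = 11.4 knots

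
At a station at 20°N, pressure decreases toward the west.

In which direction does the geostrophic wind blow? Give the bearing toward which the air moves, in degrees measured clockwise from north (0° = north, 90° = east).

000°

The pressure-gradient force points toward the west (bearing 270°).
Geostrophic balance: in the Northern Hemisphere the Coriolis force deflects motion to the right, so the geostrophic wind blows 90° to the right of the pressure-gradient force (low pressure on the left).
Rotating 270° by 90° clockwise gives 000° — the wind blows toward the north.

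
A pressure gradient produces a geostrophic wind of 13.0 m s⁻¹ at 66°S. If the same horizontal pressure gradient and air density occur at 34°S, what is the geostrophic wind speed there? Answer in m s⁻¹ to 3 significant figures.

With the same pressure gradient and density, V_g ∝ 1/f ∝ 1/sin φ.
V₂ = V₁ · sin φ₁ / sin φ₂ = 13.0 × sin 66° / sin 34°
V₂ = 13.0 × 0.9135/0.5592 = 21.2 m s⁻¹

21.2 m s⁻¹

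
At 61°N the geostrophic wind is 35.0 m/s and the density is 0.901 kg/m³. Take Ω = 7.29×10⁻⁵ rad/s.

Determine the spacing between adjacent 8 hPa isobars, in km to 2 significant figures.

200 km

Coriolis parameter at 61°N:
f = 2Ω sin φ = 2 × 7.29×10⁻⁵ × sin 61° = 1.28×10⁻⁴ s⁻¹
Geostrophic balance rearranged: |∂P/∂n| = f ρ V_g
|∂P/∂n| = 1.28×10⁻⁴ × 0.901 × 35.0 = 4.02×10⁻³ Pa/m
Isobar spacing: Δn = ΔP/|∂P/∂n| = 800 Pa / 4.02×10⁻³ Pa/m = 198939 m ≈ 200 km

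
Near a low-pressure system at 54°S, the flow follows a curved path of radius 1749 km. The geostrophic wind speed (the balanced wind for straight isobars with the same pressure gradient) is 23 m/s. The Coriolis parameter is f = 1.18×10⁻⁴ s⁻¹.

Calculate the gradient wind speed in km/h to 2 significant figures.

75 km/h

Around a low, centrifugal force acts outward with Coriolis, so pressure-gradient force balances both:
(1/ρ)|∂P/∂n| = fV + V²/R  →  V² + fR·V − fR·V_g = 0
With fR = 1.18×10⁻⁴ × 1749×10³ m = 206 m/s:
V = [−fR + √((fR)² + 4 fR V_g)]/2 = [−206 + √(206² + 4×206×23)]/2 = 20.9 m/s
Subgeostrophic (V < V_g = 23 m/s), as expected around a low.
Converting: 20.9 m/s × 3.6 = 75 km/h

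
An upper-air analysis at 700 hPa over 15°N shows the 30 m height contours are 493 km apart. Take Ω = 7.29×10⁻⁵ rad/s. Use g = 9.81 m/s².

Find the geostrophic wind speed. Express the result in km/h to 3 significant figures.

Coriolis parameter at 15°N:
f = 2Ω sin φ = 2 × 7.29×10⁻⁵ × sin 15° = 3.77×10⁻⁵ s⁻¹
Height gradient: |∂Z/∂n| = 30 m / 493000 m = 6.09×10⁻⁵
On a pressure surface, geostrophic balance gives V_g = (g/f)|∂Z/∂n|:
V_g = 9.81 × 6.09×10⁻⁵ / 3.77×10⁻⁵ = 15.8 m/s
Converting: 15.8 m/s × 3.6 = 56.9 km/h

56.9 km/h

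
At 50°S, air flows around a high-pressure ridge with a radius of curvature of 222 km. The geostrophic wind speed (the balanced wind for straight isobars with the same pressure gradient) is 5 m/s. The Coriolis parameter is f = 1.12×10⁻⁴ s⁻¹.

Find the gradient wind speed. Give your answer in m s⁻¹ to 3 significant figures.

Around a high, pressure-gradient force acts outward with centrifugal, so Coriolis balances both:
fV = (1/ρ)|∂P/∂n| + V²/R  →  V² − fR·V + fR·V_g = 0
With fR = 1.12×10⁻⁴ × 222×10³ m = 24.9 m/s:
V = [fR − √((fR)² − 4 fR V_g)]/2 = [24.9 − √(24.9² − 4×24.9×5)]/2 = 6.93 m/s
Supergeostrophic (V > V_g = 5 m/s), as expected around a high.

6.93 m s⁻¹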